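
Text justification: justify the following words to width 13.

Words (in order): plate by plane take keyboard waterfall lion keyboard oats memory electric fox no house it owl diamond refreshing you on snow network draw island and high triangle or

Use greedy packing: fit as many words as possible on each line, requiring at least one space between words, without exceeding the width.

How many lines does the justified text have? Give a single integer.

Line 1: ['plate', 'by'] (min_width=8, slack=5)
Line 2: ['plane', 'take'] (min_width=10, slack=3)
Line 3: ['keyboard'] (min_width=8, slack=5)
Line 4: ['waterfall'] (min_width=9, slack=4)
Line 5: ['lion', 'keyboard'] (min_width=13, slack=0)
Line 6: ['oats', 'memory'] (min_width=11, slack=2)
Line 7: ['electric', 'fox'] (min_width=12, slack=1)
Line 8: ['no', 'house', 'it'] (min_width=11, slack=2)
Line 9: ['owl', 'diamond'] (min_width=11, slack=2)
Line 10: ['refreshing'] (min_width=10, slack=3)
Line 11: ['you', 'on', 'snow'] (min_width=11, slack=2)
Line 12: ['network', 'draw'] (min_width=12, slack=1)
Line 13: ['island', 'and'] (min_width=10, slack=3)
Line 14: ['high', 'triangle'] (min_width=13, slack=0)
Line 15: ['or'] (min_width=2, slack=11)
Total lines: 15

Answer: 15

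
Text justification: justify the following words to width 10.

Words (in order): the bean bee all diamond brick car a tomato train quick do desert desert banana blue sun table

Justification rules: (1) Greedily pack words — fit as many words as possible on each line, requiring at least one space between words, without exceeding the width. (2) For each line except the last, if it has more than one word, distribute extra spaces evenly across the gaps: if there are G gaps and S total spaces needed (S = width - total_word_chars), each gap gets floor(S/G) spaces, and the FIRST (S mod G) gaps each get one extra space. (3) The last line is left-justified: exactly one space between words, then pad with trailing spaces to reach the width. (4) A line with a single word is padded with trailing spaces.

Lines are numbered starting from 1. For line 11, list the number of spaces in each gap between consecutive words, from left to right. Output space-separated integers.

Answer: 3

Derivation:
Line 1: ['the', 'bean'] (min_width=8, slack=2)
Line 2: ['bee', 'all'] (min_width=7, slack=3)
Line 3: ['diamond'] (min_width=7, slack=3)
Line 4: ['brick', 'car'] (min_width=9, slack=1)
Line 5: ['a', 'tomato'] (min_width=8, slack=2)
Line 6: ['train'] (min_width=5, slack=5)
Line 7: ['quick', 'do'] (min_width=8, slack=2)
Line 8: ['desert'] (min_width=6, slack=4)
Line 9: ['desert'] (min_width=6, slack=4)
Line 10: ['banana'] (min_width=6, slack=4)
Line 11: ['blue', 'sun'] (min_width=8, slack=2)
Line 12: ['table'] (min_width=5, slack=5)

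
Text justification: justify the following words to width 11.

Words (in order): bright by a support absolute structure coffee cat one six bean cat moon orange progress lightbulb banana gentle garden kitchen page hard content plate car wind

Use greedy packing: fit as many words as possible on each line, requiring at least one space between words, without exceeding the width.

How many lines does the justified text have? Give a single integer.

Line 1: ['bright', 'by', 'a'] (min_width=11, slack=0)
Line 2: ['support'] (min_width=7, slack=4)
Line 3: ['absolute'] (min_width=8, slack=3)
Line 4: ['structure'] (min_width=9, slack=2)
Line 5: ['coffee', 'cat'] (min_width=10, slack=1)
Line 6: ['one', 'six'] (min_width=7, slack=4)
Line 7: ['bean', 'cat'] (min_width=8, slack=3)
Line 8: ['moon', 'orange'] (min_width=11, slack=0)
Line 9: ['progress'] (min_width=8, slack=3)
Line 10: ['lightbulb'] (min_width=9, slack=2)
Line 11: ['banana'] (min_width=6, slack=5)
Line 12: ['gentle'] (min_width=6, slack=5)
Line 13: ['garden'] (min_width=6, slack=5)
Line 14: ['kitchen'] (min_width=7, slack=4)
Line 15: ['page', 'hard'] (min_width=9, slack=2)
Line 16: ['content'] (min_width=7, slack=4)
Line 17: ['plate', 'car'] (min_width=9, slack=2)
Line 18: ['wind'] (min_width=4, slack=7)
Total lines: 18

Answer: 18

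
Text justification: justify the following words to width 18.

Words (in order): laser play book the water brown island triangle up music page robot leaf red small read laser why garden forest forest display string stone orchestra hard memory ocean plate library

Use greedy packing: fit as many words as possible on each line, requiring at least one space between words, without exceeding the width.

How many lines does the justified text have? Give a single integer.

Answer: 12

Derivation:
Line 1: ['laser', 'play', 'book'] (min_width=15, slack=3)
Line 2: ['the', 'water', 'brown'] (min_width=15, slack=3)
Line 3: ['island', 'triangle', 'up'] (min_width=18, slack=0)
Line 4: ['music', 'page', 'robot'] (min_width=16, slack=2)
Line 5: ['leaf', 'red', 'small'] (min_width=14, slack=4)
Line 6: ['read', 'laser', 'why'] (min_width=14, slack=4)
Line 7: ['garden', 'forest'] (min_width=13, slack=5)
Line 8: ['forest', 'display'] (min_width=14, slack=4)
Line 9: ['string', 'stone'] (min_width=12, slack=6)
Line 10: ['orchestra', 'hard'] (min_width=14, slack=4)
Line 11: ['memory', 'ocean', 'plate'] (min_width=18, slack=0)
Line 12: ['library'] (min_width=7, slack=11)
Total lines: 12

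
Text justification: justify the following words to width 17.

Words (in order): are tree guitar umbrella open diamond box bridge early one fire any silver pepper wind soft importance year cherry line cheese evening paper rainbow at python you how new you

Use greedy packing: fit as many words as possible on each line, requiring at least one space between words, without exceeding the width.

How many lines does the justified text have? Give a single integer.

Line 1: ['are', 'tree', 'guitar'] (min_width=15, slack=2)
Line 2: ['umbrella', 'open'] (min_width=13, slack=4)
Line 3: ['diamond', 'box'] (min_width=11, slack=6)
Line 4: ['bridge', 'early', 'one'] (min_width=16, slack=1)
Line 5: ['fire', 'any', 'silver'] (min_width=15, slack=2)
Line 6: ['pepper', 'wind', 'soft'] (min_width=16, slack=1)
Line 7: ['importance', 'year'] (min_width=15, slack=2)
Line 8: ['cherry', 'line'] (min_width=11, slack=6)
Line 9: ['cheese', 'evening'] (min_width=14, slack=3)
Line 10: ['paper', 'rainbow', 'at'] (min_width=16, slack=1)
Line 11: ['python', 'you', 'how'] (min_width=14, slack=3)
Line 12: ['new', 'you'] (min_width=7, slack=10)
Total lines: 12

Answer: 12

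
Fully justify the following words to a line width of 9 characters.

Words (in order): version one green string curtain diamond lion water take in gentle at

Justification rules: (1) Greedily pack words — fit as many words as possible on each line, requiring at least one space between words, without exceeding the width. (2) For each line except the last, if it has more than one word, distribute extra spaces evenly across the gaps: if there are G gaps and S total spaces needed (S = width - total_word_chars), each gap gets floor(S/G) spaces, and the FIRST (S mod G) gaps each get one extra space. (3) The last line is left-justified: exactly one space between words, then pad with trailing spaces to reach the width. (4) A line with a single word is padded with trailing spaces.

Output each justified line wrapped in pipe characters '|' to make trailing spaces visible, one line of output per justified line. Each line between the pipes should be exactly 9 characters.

Line 1: ['version'] (min_width=7, slack=2)
Line 2: ['one', 'green'] (min_width=9, slack=0)
Line 3: ['string'] (min_width=6, slack=3)
Line 4: ['curtain'] (min_width=7, slack=2)
Line 5: ['diamond'] (min_width=7, slack=2)
Line 6: ['lion'] (min_width=4, slack=5)
Line 7: ['water'] (min_width=5, slack=4)
Line 8: ['take', 'in'] (min_width=7, slack=2)
Line 9: ['gentle', 'at'] (min_width=9, slack=0)

Answer: |version  |
|one green|
|string   |
|curtain  |
|diamond  |
|lion     |
|water    |
|take   in|
|gentle at|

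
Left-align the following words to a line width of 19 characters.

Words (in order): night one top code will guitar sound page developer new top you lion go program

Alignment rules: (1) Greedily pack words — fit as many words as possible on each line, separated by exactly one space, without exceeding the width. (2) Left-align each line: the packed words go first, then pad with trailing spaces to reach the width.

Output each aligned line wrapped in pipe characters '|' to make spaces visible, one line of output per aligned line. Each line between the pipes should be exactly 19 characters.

Line 1: ['night', 'one', 'top', 'code'] (min_width=18, slack=1)
Line 2: ['will', 'guitar', 'sound'] (min_width=17, slack=2)
Line 3: ['page', 'developer', 'new'] (min_width=18, slack=1)
Line 4: ['top', 'you', 'lion', 'go'] (min_width=15, slack=4)
Line 5: ['program'] (min_width=7, slack=12)

Answer: |night one top code |
|will guitar sound  |
|page developer new |
|top you lion go    |
|program            |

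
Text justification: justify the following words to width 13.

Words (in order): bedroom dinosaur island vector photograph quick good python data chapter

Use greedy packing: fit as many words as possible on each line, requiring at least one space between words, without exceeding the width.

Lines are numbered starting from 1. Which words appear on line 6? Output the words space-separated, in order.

Answer: python data

Derivation:
Line 1: ['bedroom'] (min_width=7, slack=6)
Line 2: ['dinosaur'] (min_width=8, slack=5)
Line 3: ['island', 'vector'] (min_width=13, slack=0)
Line 4: ['photograph'] (min_width=10, slack=3)
Line 5: ['quick', 'good'] (min_width=10, slack=3)
Line 6: ['python', 'data'] (min_width=11, slack=2)
Line 7: ['chapter'] (min_width=7, slack=6)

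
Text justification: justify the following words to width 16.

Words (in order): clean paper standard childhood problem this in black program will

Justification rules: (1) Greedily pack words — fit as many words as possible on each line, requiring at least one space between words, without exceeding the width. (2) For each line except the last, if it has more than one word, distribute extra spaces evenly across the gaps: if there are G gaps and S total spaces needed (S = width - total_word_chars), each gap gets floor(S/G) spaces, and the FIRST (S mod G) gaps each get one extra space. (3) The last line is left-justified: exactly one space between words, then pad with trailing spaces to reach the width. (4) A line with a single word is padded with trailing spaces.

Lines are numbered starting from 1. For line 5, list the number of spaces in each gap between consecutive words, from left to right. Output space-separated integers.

Line 1: ['clean', 'paper'] (min_width=11, slack=5)
Line 2: ['standard'] (min_width=8, slack=8)
Line 3: ['childhood'] (min_width=9, slack=7)
Line 4: ['problem', 'this', 'in'] (min_width=15, slack=1)
Line 5: ['black', 'program'] (min_width=13, slack=3)
Line 6: ['will'] (min_width=4, slack=12)

Answer: 4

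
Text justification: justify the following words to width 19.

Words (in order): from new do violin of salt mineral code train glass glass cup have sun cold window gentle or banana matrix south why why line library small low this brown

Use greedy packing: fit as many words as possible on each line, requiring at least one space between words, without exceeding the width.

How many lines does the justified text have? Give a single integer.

Line 1: ['from', 'new', 'do', 'violin'] (min_width=18, slack=1)
Line 2: ['of', 'salt', 'mineral'] (min_width=15, slack=4)
Line 3: ['code', 'train', 'glass'] (min_width=16, slack=3)
Line 4: ['glass', 'cup', 'have', 'sun'] (min_width=18, slack=1)
Line 5: ['cold', 'window', 'gentle'] (min_width=18, slack=1)
Line 6: ['or', 'banana', 'matrix'] (min_width=16, slack=3)
Line 7: ['south', 'why', 'why', 'line'] (min_width=18, slack=1)
Line 8: ['library', 'small', 'low'] (min_width=17, slack=2)
Line 9: ['this', 'brown'] (min_width=10, slack=9)
Total lines: 9

Answer: 9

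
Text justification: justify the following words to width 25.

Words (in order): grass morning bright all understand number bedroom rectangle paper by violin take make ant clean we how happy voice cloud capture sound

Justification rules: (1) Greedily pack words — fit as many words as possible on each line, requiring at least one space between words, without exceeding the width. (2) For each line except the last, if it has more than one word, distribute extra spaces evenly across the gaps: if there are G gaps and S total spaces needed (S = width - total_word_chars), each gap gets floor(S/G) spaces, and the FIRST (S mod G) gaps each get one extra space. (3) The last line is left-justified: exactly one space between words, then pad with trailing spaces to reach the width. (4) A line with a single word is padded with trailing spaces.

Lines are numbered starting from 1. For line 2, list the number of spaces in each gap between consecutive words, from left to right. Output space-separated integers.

Answer: 1 1

Derivation:
Line 1: ['grass', 'morning', 'bright', 'all'] (min_width=24, slack=1)
Line 2: ['understand', 'number', 'bedroom'] (min_width=25, slack=0)
Line 3: ['rectangle', 'paper', 'by', 'violin'] (min_width=25, slack=0)
Line 4: ['take', 'make', 'ant', 'clean', 'we'] (min_width=22, slack=3)
Line 5: ['how', 'happy', 'voice', 'cloud'] (min_width=21, slack=4)
Line 6: ['capture', 'sound'] (min_width=13, slack=12)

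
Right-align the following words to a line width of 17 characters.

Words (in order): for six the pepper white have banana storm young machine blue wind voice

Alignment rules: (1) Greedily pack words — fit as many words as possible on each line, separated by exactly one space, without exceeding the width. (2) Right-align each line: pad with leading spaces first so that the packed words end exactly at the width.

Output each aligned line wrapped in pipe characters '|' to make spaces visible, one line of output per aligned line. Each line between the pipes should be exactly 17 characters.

Line 1: ['for', 'six', 'the'] (min_width=11, slack=6)
Line 2: ['pepper', 'white', 'have'] (min_width=17, slack=0)
Line 3: ['banana', 'storm'] (min_width=12, slack=5)
Line 4: ['young', 'machine'] (min_width=13, slack=4)
Line 5: ['blue', 'wind', 'voice'] (min_width=15, slack=2)

Answer: |      for six the|
|pepper white have|
|     banana storm|
|    young machine|
|  blue wind voice|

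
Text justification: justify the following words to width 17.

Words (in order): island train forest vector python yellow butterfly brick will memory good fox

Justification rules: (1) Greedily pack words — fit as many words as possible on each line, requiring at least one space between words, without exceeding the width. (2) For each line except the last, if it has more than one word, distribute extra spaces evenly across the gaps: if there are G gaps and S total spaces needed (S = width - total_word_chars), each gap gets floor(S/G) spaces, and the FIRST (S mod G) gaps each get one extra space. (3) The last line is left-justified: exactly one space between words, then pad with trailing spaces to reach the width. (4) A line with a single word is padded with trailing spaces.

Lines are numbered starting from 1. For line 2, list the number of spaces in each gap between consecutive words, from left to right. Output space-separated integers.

Line 1: ['island', 'train'] (min_width=12, slack=5)
Line 2: ['forest', 'vector'] (min_width=13, slack=4)
Line 3: ['python', 'yellow'] (min_width=13, slack=4)
Line 4: ['butterfly', 'brick'] (min_width=15, slack=2)
Line 5: ['will', 'memory', 'good'] (min_width=16, slack=1)
Line 6: ['fox'] (min_width=3, slack=14)

Answer: 5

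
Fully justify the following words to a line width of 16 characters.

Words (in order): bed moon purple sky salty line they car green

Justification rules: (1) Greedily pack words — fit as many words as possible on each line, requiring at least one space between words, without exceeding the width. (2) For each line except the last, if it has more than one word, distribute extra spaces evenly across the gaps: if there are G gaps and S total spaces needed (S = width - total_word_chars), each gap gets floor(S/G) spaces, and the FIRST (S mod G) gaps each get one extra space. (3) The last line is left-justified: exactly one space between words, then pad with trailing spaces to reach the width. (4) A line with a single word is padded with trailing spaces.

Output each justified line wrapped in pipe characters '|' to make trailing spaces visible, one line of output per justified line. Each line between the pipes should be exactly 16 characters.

Answer: |bed  moon purple|
|sky  salty  line|
|they car green  |

Derivation:
Line 1: ['bed', 'moon', 'purple'] (min_width=15, slack=1)
Line 2: ['sky', 'salty', 'line'] (min_width=14, slack=2)
Line 3: ['they', 'car', 'green'] (min_width=14, slack=2)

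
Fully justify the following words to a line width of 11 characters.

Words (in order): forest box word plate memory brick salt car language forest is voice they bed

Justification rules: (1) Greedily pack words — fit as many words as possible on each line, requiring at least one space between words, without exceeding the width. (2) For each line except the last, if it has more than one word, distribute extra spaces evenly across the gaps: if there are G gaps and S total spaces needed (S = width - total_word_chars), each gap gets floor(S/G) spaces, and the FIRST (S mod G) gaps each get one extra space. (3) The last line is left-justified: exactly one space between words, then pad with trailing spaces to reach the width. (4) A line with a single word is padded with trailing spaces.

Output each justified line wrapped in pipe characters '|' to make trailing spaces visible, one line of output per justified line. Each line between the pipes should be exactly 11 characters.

Answer: |forest  box|
|word  plate|
|memory     |
|brick  salt|
|car        |
|language   |
|forest   is|
|voice  they|
|bed        |

Derivation:
Line 1: ['forest', 'box'] (min_width=10, slack=1)
Line 2: ['word', 'plate'] (min_width=10, slack=1)
Line 3: ['memory'] (min_width=6, slack=5)
Line 4: ['brick', 'salt'] (min_width=10, slack=1)
Line 5: ['car'] (min_width=3, slack=8)
Line 6: ['language'] (min_width=8, slack=3)
Line 7: ['forest', 'is'] (min_width=9, slack=2)
Line 8: ['voice', 'they'] (min_width=10, slack=1)
Line 9: ['bed'] (min_width=3, slack=8)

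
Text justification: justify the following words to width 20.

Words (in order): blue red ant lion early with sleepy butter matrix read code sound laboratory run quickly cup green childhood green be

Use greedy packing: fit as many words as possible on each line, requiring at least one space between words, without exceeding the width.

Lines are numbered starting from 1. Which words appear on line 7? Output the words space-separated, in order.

Line 1: ['blue', 'red', 'ant', 'lion'] (min_width=17, slack=3)
Line 2: ['early', 'with', 'sleepy'] (min_width=17, slack=3)
Line 3: ['butter', 'matrix', 'read'] (min_width=18, slack=2)
Line 4: ['code', 'sound'] (min_width=10, slack=10)
Line 5: ['laboratory', 'run'] (min_width=14, slack=6)
Line 6: ['quickly', 'cup', 'green'] (min_width=17, slack=3)
Line 7: ['childhood', 'green', 'be'] (min_width=18, slack=2)

Answer: childhood green be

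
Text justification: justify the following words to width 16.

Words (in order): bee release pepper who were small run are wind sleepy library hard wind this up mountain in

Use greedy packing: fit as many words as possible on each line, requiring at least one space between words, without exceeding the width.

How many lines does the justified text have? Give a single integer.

Line 1: ['bee', 'release'] (min_width=11, slack=5)
Line 2: ['pepper', 'who', 'were'] (min_width=15, slack=1)
Line 3: ['small', 'run', 'are'] (min_width=13, slack=3)
Line 4: ['wind', 'sleepy'] (min_width=11, slack=5)
Line 5: ['library', 'hard'] (min_width=12, slack=4)
Line 6: ['wind', 'this', 'up'] (min_width=12, slack=4)
Line 7: ['mountain', 'in'] (min_width=11, slack=5)
Total lines: 7

Answer: 7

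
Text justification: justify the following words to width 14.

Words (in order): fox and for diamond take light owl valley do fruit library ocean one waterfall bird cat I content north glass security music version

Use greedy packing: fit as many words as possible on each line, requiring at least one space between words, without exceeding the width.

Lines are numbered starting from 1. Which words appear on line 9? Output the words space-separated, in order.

Answer: north glass

Derivation:
Line 1: ['fox', 'and', 'for'] (min_width=11, slack=3)
Line 2: ['diamond', 'take'] (min_width=12, slack=2)
Line 3: ['light', 'owl'] (min_width=9, slack=5)
Line 4: ['valley', 'do'] (min_width=9, slack=5)
Line 5: ['fruit', 'library'] (min_width=13, slack=1)
Line 6: ['ocean', 'one'] (min_width=9, slack=5)
Line 7: ['waterfall', 'bird'] (min_width=14, slack=0)
Line 8: ['cat', 'I', 'content'] (min_width=13, slack=1)
Line 9: ['north', 'glass'] (min_width=11, slack=3)
Line 10: ['security', 'music'] (min_width=14, slack=0)
Line 11: ['version'] (min_width=7, slack=7)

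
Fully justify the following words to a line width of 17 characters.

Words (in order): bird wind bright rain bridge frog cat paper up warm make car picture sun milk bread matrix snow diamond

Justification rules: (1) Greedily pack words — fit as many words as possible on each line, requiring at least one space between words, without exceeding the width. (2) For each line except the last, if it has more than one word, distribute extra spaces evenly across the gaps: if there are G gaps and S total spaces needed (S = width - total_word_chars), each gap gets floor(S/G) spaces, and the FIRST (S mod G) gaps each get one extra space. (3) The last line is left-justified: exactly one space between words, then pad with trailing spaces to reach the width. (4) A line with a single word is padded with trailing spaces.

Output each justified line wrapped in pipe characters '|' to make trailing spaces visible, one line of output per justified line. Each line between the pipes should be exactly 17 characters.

Line 1: ['bird', 'wind', 'bright'] (min_width=16, slack=1)
Line 2: ['rain', 'bridge', 'frog'] (min_width=16, slack=1)
Line 3: ['cat', 'paper', 'up', 'warm'] (min_width=17, slack=0)
Line 4: ['make', 'car', 'picture'] (min_width=16, slack=1)
Line 5: ['sun', 'milk', 'bread'] (min_width=14, slack=3)
Line 6: ['matrix', 'snow'] (min_width=11, slack=6)
Line 7: ['diamond'] (min_width=7, slack=10)

Answer: |bird  wind bright|
|rain  bridge frog|
|cat paper up warm|
|make  car picture|
|sun   milk  bread|
|matrix       snow|
|diamond          |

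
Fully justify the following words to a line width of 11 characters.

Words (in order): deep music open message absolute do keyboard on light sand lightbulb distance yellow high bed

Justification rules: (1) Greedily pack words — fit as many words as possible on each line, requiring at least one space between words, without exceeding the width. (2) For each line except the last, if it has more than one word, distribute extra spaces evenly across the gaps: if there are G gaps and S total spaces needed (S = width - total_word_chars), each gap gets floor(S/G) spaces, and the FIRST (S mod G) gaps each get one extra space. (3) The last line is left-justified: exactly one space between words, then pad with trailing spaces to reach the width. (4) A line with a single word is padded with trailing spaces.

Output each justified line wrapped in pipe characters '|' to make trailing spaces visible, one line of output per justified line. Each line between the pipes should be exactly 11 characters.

Line 1: ['deep', 'music'] (min_width=10, slack=1)
Line 2: ['open'] (min_width=4, slack=7)
Line 3: ['message'] (min_width=7, slack=4)
Line 4: ['absolute', 'do'] (min_width=11, slack=0)
Line 5: ['keyboard', 'on'] (min_width=11, slack=0)
Line 6: ['light', 'sand'] (min_width=10, slack=1)
Line 7: ['lightbulb'] (min_width=9, slack=2)
Line 8: ['distance'] (min_width=8, slack=3)
Line 9: ['yellow', 'high'] (min_width=11, slack=0)
Line 10: ['bed'] (min_width=3, slack=8)

Answer: |deep  music|
|open       |
|message    |
|absolute do|
|keyboard on|
|light  sand|
|lightbulb  |
|distance   |
|yellow high|
|bed        |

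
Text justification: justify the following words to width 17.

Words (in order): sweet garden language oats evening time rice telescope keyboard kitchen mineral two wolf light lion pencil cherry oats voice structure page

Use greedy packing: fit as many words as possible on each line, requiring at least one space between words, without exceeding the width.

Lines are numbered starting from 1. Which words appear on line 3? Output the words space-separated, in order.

Answer: evening time rice

Derivation:
Line 1: ['sweet', 'garden'] (min_width=12, slack=5)
Line 2: ['language', 'oats'] (min_width=13, slack=4)
Line 3: ['evening', 'time', 'rice'] (min_width=17, slack=0)
Line 4: ['telescope'] (min_width=9, slack=8)
Line 5: ['keyboard', 'kitchen'] (min_width=16, slack=1)
Line 6: ['mineral', 'two', 'wolf'] (min_width=16, slack=1)
Line 7: ['light', 'lion', 'pencil'] (min_width=17, slack=0)
Line 8: ['cherry', 'oats', 'voice'] (min_width=17, slack=0)
Line 9: ['structure', 'page'] (min_width=14, slack=3)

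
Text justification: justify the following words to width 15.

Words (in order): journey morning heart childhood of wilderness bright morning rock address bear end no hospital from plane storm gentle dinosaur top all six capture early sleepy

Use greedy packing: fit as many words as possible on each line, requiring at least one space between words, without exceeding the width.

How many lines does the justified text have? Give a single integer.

Line 1: ['journey', 'morning'] (min_width=15, slack=0)
Line 2: ['heart', 'childhood'] (min_width=15, slack=0)
Line 3: ['of', 'wilderness'] (min_width=13, slack=2)
Line 4: ['bright', 'morning'] (min_width=14, slack=1)
Line 5: ['rock', 'address'] (min_width=12, slack=3)
Line 6: ['bear', 'end', 'no'] (min_width=11, slack=4)
Line 7: ['hospital', 'from'] (min_width=13, slack=2)
Line 8: ['plane', 'storm'] (min_width=11, slack=4)
Line 9: ['gentle', 'dinosaur'] (min_width=15, slack=0)
Line 10: ['top', 'all', 'six'] (min_width=11, slack=4)
Line 11: ['capture', 'early'] (min_width=13, slack=2)
Line 12: ['sleepy'] (min_width=6, slack=9)
Total lines: 12

Answer: 12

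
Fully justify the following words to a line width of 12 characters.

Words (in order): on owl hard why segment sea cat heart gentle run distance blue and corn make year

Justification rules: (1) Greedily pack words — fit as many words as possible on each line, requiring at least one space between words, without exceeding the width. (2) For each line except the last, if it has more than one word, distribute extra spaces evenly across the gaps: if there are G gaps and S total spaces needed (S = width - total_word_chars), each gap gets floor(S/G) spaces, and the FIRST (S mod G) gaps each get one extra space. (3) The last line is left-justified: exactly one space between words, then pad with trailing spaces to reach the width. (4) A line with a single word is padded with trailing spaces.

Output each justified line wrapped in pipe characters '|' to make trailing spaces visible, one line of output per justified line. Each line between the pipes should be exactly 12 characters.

Answer: |on  owl hard|
|why  segment|
|sea      cat|
|heart gentle|
|run distance|
|blue     and|
|corn    make|
|year        |

Derivation:
Line 1: ['on', 'owl', 'hard'] (min_width=11, slack=1)
Line 2: ['why', 'segment'] (min_width=11, slack=1)
Line 3: ['sea', 'cat'] (min_width=7, slack=5)
Line 4: ['heart', 'gentle'] (min_width=12, slack=0)
Line 5: ['run', 'distance'] (min_width=12, slack=0)
Line 6: ['blue', 'and'] (min_width=8, slack=4)
Line 7: ['corn', 'make'] (min_width=9, slack=3)
Line 8: ['year'] (min_width=4, slack=8)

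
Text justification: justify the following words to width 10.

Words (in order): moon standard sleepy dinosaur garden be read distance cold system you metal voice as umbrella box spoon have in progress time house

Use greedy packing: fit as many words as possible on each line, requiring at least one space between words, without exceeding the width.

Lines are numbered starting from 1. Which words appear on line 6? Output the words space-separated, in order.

Answer: read

Derivation:
Line 1: ['moon'] (min_width=4, slack=6)
Line 2: ['standard'] (min_width=8, slack=2)
Line 3: ['sleepy'] (min_width=6, slack=4)
Line 4: ['dinosaur'] (min_width=8, slack=2)
Line 5: ['garden', 'be'] (min_width=9, slack=1)
Line 6: ['read'] (min_width=4, slack=6)
Line 7: ['distance'] (min_width=8, slack=2)
Line 8: ['cold'] (min_width=4, slack=6)
Line 9: ['system', 'you'] (min_width=10, slack=0)
Line 10: ['metal'] (min_width=5, slack=5)
Line 11: ['voice', 'as'] (min_width=8, slack=2)
Line 12: ['umbrella'] (min_width=8, slack=2)
Line 13: ['box', 'spoon'] (min_width=9, slack=1)
Line 14: ['have', 'in'] (min_width=7, slack=3)
Line 15: ['progress'] (min_width=8, slack=2)
Line 16: ['time', 'house'] (min_width=10, slack=0)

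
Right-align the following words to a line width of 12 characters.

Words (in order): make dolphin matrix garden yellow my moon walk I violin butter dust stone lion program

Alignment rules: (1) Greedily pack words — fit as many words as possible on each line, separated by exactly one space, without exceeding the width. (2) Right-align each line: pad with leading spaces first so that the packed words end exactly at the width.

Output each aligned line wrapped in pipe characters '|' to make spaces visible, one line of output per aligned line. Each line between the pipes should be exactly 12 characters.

Line 1: ['make', 'dolphin'] (min_width=12, slack=0)
Line 2: ['matrix'] (min_width=6, slack=6)
Line 3: ['garden'] (min_width=6, slack=6)
Line 4: ['yellow', 'my'] (min_width=9, slack=3)
Line 5: ['moon', 'walk', 'I'] (min_width=11, slack=1)
Line 6: ['violin'] (min_width=6, slack=6)
Line 7: ['butter', 'dust'] (min_width=11, slack=1)
Line 8: ['stone', 'lion'] (min_width=10, slack=2)
Line 9: ['program'] (min_width=7, slack=5)

Answer: |make dolphin|
|      matrix|
|      garden|
|   yellow my|
| moon walk I|
|      violin|
| butter dust|
|  stone lion|
|     program|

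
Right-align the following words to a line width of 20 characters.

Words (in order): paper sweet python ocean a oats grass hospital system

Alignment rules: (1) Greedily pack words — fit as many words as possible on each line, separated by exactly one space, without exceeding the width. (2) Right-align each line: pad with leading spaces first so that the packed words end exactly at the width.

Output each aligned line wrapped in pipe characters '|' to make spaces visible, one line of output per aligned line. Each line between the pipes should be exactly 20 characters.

Line 1: ['paper', 'sweet', 'python'] (min_width=18, slack=2)
Line 2: ['ocean', 'a', 'oats', 'grass'] (min_width=18, slack=2)
Line 3: ['hospital', 'system'] (min_width=15, slack=5)

Answer: |  paper sweet python|
|  ocean a oats grass|
|     hospital system|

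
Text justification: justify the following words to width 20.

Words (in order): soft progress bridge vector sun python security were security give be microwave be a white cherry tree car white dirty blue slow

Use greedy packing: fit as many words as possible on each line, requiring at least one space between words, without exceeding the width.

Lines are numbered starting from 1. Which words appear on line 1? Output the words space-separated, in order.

Answer: soft progress bridge

Derivation:
Line 1: ['soft', 'progress', 'bridge'] (min_width=20, slack=0)
Line 2: ['vector', 'sun', 'python'] (min_width=17, slack=3)
Line 3: ['security', 'were'] (min_width=13, slack=7)
Line 4: ['security', 'give', 'be'] (min_width=16, slack=4)
Line 5: ['microwave', 'be', 'a', 'white'] (min_width=20, slack=0)
Line 6: ['cherry', 'tree', 'car'] (min_width=15, slack=5)
Line 7: ['white', 'dirty', 'blue'] (min_width=16, slack=4)
Line 8: ['slow'] (min_width=4, slack=16)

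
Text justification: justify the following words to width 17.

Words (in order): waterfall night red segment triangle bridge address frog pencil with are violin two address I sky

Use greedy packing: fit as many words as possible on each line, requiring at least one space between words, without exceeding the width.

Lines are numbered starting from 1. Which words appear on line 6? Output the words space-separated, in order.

Line 1: ['waterfall', 'night'] (min_width=15, slack=2)
Line 2: ['red', 'segment'] (min_width=11, slack=6)
Line 3: ['triangle', 'bridge'] (min_width=15, slack=2)
Line 4: ['address', 'frog'] (min_width=12, slack=5)
Line 5: ['pencil', 'with', 'are'] (min_width=15, slack=2)
Line 6: ['violin', 'two'] (min_width=10, slack=7)
Line 7: ['address', 'I', 'sky'] (min_width=13, slack=4)

Answer: violin two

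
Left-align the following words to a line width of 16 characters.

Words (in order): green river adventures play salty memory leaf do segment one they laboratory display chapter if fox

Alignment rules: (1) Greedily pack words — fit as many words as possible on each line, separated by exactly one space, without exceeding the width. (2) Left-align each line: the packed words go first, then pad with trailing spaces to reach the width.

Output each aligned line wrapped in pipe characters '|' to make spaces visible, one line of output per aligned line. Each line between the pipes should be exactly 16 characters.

Answer: |green river     |
|adventures play |
|salty memory    |
|leaf do segment |
|one they        |
|laboratory      |
|display chapter |
|if fox          |

Derivation:
Line 1: ['green', 'river'] (min_width=11, slack=5)
Line 2: ['adventures', 'play'] (min_width=15, slack=1)
Line 3: ['salty', 'memory'] (min_width=12, slack=4)
Line 4: ['leaf', 'do', 'segment'] (min_width=15, slack=1)
Line 5: ['one', 'they'] (min_width=8, slack=8)
Line 6: ['laboratory'] (min_width=10, slack=6)
Line 7: ['display', 'chapter'] (min_width=15, slack=1)
Line 8: ['if', 'fox'] (min_width=6, slack=10)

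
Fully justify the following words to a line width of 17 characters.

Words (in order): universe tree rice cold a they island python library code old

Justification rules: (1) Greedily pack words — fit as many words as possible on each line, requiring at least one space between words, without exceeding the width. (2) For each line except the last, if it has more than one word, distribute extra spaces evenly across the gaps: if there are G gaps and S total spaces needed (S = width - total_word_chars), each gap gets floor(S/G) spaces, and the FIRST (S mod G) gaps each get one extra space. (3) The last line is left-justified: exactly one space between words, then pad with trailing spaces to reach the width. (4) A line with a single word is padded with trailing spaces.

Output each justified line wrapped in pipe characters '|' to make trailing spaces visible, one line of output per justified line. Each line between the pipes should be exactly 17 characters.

Line 1: ['universe', 'tree'] (min_width=13, slack=4)
Line 2: ['rice', 'cold', 'a', 'they'] (min_width=16, slack=1)
Line 3: ['island', 'python'] (min_width=13, slack=4)
Line 4: ['library', 'code', 'old'] (min_width=16, slack=1)

Answer: |universe     tree|
|rice  cold a they|
|island     python|
|library code old |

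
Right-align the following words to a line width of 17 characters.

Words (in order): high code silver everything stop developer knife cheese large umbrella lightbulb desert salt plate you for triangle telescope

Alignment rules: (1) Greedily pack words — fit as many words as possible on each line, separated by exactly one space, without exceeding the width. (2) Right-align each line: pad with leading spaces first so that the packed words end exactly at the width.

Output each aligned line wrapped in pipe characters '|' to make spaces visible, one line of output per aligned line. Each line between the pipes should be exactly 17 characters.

Line 1: ['high', 'code', 'silver'] (min_width=16, slack=1)
Line 2: ['everything', 'stop'] (min_width=15, slack=2)
Line 3: ['developer', 'knife'] (min_width=15, slack=2)
Line 4: ['cheese', 'large'] (min_width=12, slack=5)
Line 5: ['umbrella'] (min_width=8, slack=9)
Line 6: ['lightbulb', 'desert'] (min_width=16, slack=1)
Line 7: ['salt', 'plate', 'you'] (min_width=14, slack=3)
Line 8: ['for', 'triangle'] (min_width=12, slack=5)
Line 9: ['telescope'] (min_width=9, slack=8)

Answer: | high code silver|
|  everything stop|
|  developer knife|
|     cheese large|
|         umbrella|
| lightbulb desert|
|   salt plate you|
|     for triangle|
|        telescope|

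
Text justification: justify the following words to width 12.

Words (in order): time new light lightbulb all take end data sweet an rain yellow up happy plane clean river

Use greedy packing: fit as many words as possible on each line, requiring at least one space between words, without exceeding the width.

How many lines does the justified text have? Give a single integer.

Answer: 9

Derivation:
Line 1: ['time', 'new'] (min_width=8, slack=4)
Line 2: ['light'] (min_width=5, slack=7)
Line 3: ['lightbulb'] (min_width=9, slack=3)
Line 4: ['all', 'take', 'end'] (min_width=12, slack=0)
Line 5: ['data', 'sweet'] (min_width=10, slack=2)
Line 6: ['an', 'rain'] (min_width=7, slack=5)
Line 7: ['yellow', 'up'] (min_width=9, slack=3)
Line 8: ['happy', 'plane'] (min_width=11, slack=1)
Line 9: ['clean', 'river'] (min_width=11, slack=1)
Total lines: 9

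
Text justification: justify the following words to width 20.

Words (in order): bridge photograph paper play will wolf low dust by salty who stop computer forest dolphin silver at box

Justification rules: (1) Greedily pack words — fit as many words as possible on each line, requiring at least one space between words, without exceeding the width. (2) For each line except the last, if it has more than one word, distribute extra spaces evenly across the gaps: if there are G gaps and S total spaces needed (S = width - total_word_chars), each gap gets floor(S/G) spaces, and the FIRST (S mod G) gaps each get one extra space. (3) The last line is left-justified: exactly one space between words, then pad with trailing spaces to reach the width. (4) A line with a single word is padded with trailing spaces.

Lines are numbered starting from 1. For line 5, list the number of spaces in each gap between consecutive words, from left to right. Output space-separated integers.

Answer: 7

Derivation:
Line 1: ['bridge', 'photograph'] (min_width=17, slack=3)
Line 2: ['paper', 'play', 'will', 'wolf'] (min_width=20, slack=0)
Line 3: ['low', 'dust', 'by', 'salty'] (min_width=17, slack=3)
Line 4: ['who', 'stop', 'computer'] (min_width=17, slack=3)
Line 5: ['forest', 'dolphin'] (min_width=14, slack=6)
Line 6: ['silver', 'at', 'box'] (min_width=13, slack=7)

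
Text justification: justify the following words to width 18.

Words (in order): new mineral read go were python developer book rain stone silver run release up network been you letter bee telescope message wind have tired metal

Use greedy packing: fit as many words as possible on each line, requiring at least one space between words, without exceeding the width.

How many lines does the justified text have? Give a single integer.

Line 1: ['new', 'mineral', 'read'] (min_width=16, slack=2)
Line 2: ['go', 'were', 'python'] (min_width=14, slack=4)
Line 3: ['developer', 'book'] (min_width=14, slack=4)
Line 4: ['rain', 'stone', 'silver'] (min_width=17, slack=1)
Line 5: ['run', 'release', 'up'] (min_width=14, slack=4)
Line 6: ['network', 'been', 'you'] (min_width=16, slack=2)
Line 7: ['letter', 'bee'] (min_width=10, slack=8)
Line 8: ['telescope', 'message'] (min_width=17, slack=1)
Line 9: ['wind', 'have', 'tired'] (min_width=15, slack=3)
Line 10: ['metal'] (min_width=5, slack=13)
Total lines: 10

Answer: 10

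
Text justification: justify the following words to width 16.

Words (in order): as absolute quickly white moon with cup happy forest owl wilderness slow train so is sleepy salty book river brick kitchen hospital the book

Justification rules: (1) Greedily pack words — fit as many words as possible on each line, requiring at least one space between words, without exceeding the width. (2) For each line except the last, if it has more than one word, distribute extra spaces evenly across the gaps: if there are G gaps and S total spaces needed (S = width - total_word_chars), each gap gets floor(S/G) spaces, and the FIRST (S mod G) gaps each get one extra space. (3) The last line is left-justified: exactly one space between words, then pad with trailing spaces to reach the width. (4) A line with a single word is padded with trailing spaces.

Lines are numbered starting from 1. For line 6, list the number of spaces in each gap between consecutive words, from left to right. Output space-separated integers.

Answer: 4 3

Derivation:
Line 1: ['as', 'absolute'] (min_width=11, slack=5)
Line 2: ['quickly', 'white'] (min_width=13, slack=3)
Line 3: ['moon', 'with', 'cup'] (min_width=13, slack=3)
Line 4: ['happy', 'forest', 'owl'] (min_width=16, slack=0)
Line 5: ['wilderness', 'slow'] (min_width=15, slack=1)
Line 6: ['train', 'so', 'is'] (min_width=11, slack=5)
Line 7: ['sleepy', 'salty'] (min_width=12, slack=4)
Line 8: ['book', 'river', 'brick'] (min_width=16, slack=0)
Line 9: ['kitchen', 'hospital'] (min_width=16, slack=0)
Line 10: ['the', 'book'] (min_width=8, slack=8)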